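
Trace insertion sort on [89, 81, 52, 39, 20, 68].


Initial: [89, 81, 52, 39, 20, 68]
Insert 81: [81, 89, 52, 39, 20, 68]
Insert 52: [52, 81, 89, 39, 20, 68]
Insert 39: [39, 52, 81, 89, 20, 68]
Insert 20: [20, 39, 52, 81, 89, 68]
Insert 68: [20, 39, 52, 68, 81, 89]

Sorted: [20, 39, 52, 68, 81, 89]


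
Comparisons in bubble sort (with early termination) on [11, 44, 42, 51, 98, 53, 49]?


Algorithm: bubble sort (with early termination)
Input: [11, 44, 42, 51, 98, 53, 49]
Sorted: [11, 42, 44, 49, 51, 53, 98]

18


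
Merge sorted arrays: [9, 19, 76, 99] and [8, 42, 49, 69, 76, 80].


Take 8 from B
Take 9 from A
Take 19 from A
Take 42 from B
Take 49 from B
Take 69 from B
Take 76 from A
Take 76 from B
Take 80 from B

Merged: [8, 9, 19, 42, 49, 69, 76, 76, 80, 99]


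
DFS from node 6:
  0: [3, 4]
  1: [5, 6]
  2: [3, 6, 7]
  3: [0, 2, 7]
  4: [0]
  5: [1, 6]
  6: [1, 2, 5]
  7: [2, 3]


Visit 6, push [5, 2, 1]
Visit 1, push [5]
Visit 5, push []
Visit 2, push [7, 3]
Visit 3, push [7, 0]
Visit 0, push [4]
Visit 4, push []
Visit 7, push []

DFS order: [6, 1, 5, 2, 3, 0, 4, 7]


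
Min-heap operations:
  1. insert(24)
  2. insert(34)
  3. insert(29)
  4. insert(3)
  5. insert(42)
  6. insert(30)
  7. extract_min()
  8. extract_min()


insert(24) -> [24]
insert(34) -> [24, 34]
insert(29) -> [24, 34, 29]
insert(3) -> [3, 24, 29, 34]
insert(42) -> [3, 24, 29, 34, 42]
insert(30) -> [3, 24, 29, 34, 42, 30]
extract_min()->3, [24, 30, 29, 34, 42]
extract_min()->24, [29, 30, 42, 34]

Final heap: [29, 30, 42, 34]


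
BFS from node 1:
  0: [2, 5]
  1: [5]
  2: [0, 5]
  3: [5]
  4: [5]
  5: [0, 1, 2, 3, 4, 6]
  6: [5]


Visit 1, enqueue [5]
Visit 5, enqueue [0, 2, 3, 4, 6]
Visit 0, enqueue []
Visit 2, enqueue []
Visit 3, enqueue []
Visit 4, enqueue []
Visit 6, enqueue []

BFS order: [1, 5, 0, 2, 3, 4, 6]


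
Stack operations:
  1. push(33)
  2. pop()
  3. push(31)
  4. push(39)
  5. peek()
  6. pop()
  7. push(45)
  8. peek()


push(33) -> [33]
pop()->33, []
push(31) -> [31]
push(39) -> [31, 39]
peek()->39
pop()->39, [31]
push(45) -> [31, 45]
peek()->45

Final stack: [31, 45]


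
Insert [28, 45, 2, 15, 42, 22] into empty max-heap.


Insert 28: [28]
Insert 45: [45, 28]
Insert 2: [45, 28, 2]
Insert 15: [45, 28, 2, 15]
Insert 42: [45, 42, 2, 15, 28]
Insert 22: [45, 42, 22, 15, 28, 2]

Final heap: [45, 42, 22, 15, 28, 2]


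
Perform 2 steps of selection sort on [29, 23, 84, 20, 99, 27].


Initial: [29, 23, 84, 20, 99, 27]
Step 1: min=20 at 3
  Swap: [20, 23, 84, 29, 99, 27]
Step 2: min=23 at 1
  Swap: [20, 23, 84, 29, 99, 27]

After 2 steps: [20, 23, 84, 29, 99, 27]


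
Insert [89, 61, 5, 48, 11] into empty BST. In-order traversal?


Insert 89: root
Insert 61: L from 89
Insert 5: L from 89 -> L from 61
Insert 48: L from 89 -> L from 61 -> R from 5
Insert 11: L from 89 -> L from 61 -> R from 5 -> L from 48

In-order: [5, 11, 48, 61, 89]


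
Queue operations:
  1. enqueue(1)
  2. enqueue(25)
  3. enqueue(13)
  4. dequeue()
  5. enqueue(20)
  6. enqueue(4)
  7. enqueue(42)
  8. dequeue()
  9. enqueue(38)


enqueue(1) -> [1]
enqueue(25) -> [1, 25]
enqueue(13) -> [1, 25, 13]
dequeue()->1, [25, 13]
enqueue(20) -> [25, 13, 20]
enqueue(4) -> [25, 13, 20, 4]
enqueue(42) -> [25, 13, 20, 4, 42]
dequeue()->25, [13, 20, 4, 42]
enqueue(38) -> [13, 20, 4, 42, 38]

Final queue: [13, 20, 4, 42, 38]


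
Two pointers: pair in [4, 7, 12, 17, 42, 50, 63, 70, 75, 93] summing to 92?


lo=0(4)+hi=9(93)=97
lo=0(4)+hi=8(75)=79
lo=1(7)+hi=8(75)=82
lo=2(12)+hi=8(75)=87
lo=3(17)+hi=8(75)=92

Yes: 17+75=92


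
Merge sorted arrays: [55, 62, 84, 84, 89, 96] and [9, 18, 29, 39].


Take 9 from B
Take 18 from B
Take 29 from B
Take 39 from B

Merged: [9, 18, 29, 39, 55, 62, 84, 84, 89, 96]


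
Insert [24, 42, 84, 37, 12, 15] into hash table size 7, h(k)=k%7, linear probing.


Insert 24: h=3 -> slot 3
Insert 42: h=0 -> slot 0
Insert 84: h=0, 1 probes -> slot 1
Insert 37: h=2 -> slot 2
Insert 12: h=5 -> slot 5
Insert 15: h=1, 3 probes -> slot 4

Table: [42, 84, 37, 24, 15, 12, None]


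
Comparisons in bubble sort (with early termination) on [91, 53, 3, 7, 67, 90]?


Algorithm: bubble sort (with early termination)
Input: [91, 53, 3, 7, 67, 90]
Sorted: [3, 7, 53, 67, 90, 91]

12


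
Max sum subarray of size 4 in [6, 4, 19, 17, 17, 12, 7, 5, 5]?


[0:4]: 46
[1:5]: 57
[2:6]: 65
[3:7]: 53
[4:8]: 41
[5:9]: 29

Max: 65 at [2:6]


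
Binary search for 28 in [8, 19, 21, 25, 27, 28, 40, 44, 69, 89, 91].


Step 1: lo=0, hi=10, mid=5, val=28

Found at index 5


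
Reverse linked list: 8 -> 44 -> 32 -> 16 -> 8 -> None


Step 1: curr=8, set curr.next=prev(None) | reversed so far: 8
Step 2: curr=44, set curr.next=prev(8) | reversed so far: 44 -> 8
Step 3: curr=32, set curr.next=prev(44) | reversed so far: 32 -> 44 -> 8
Step 4: curr=16, set curr.next=prev(32) | reversed so far: 16 -> 32 -> 44 -> 8
Step 5: curr=8, set curr.next=prev(16) | reversed so far: 8 -> 16 -> 32 -> 44 -> 8

8 -> 16 -> 32 -> 44 -> 8 -> None


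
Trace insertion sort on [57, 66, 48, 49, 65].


Initial: [57, 66, 48, 49, 65]
Insert 66: [57, 66, 48, 49, 65]
Insert 48: [48, 57, 66, 49, 65]
Insert 49: [48, 49, 57, 66, 65]
Insert 65: [48, 49, 57, 65, 66]

Sorted: [48, 49, 57, 65, 66]


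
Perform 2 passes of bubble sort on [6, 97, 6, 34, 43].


Initial: [6, 97, 6, 34, 43]
Pass 1: [6, 6, 34, 43, 97] (3 swaps)
Pass 2: [6, 6, 34, 43, 97] (0 swaps)

After 2 passes: [6, 6, 34, 43, 97]


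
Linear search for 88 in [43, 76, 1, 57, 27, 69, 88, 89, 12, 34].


i=0: 43!=88
i=1: 76!=88
i=2: 1!=88
i=3: 57!=88
i=4: 27!=88
i=5: 69!=88
i=6: 88==88 found!

Found at 6, 7 comps


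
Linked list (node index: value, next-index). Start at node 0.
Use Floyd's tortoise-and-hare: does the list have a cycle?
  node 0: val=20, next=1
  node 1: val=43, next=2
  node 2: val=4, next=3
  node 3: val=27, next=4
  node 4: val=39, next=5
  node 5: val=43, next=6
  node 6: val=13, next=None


Floyd's tortoise (slow, +1) and hare (fast, +2):
  init: slow=0, fast=0
  step 1: slow=1, fast=2
  step 2: slow=2, fast=4
  step 3: slow=3, fast=6
  step 4: fast -> None, no cycle

Cycle: no


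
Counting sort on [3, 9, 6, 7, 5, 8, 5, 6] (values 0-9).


Input: [3, 9, 6, 7, 5, 8, 5, 6]
Counts: [0, 0, 0, 1, 0, 2, 2, 1, 1, 1]

Sorted: [3, 5, 5, 6, 6, 7, 8, 9]


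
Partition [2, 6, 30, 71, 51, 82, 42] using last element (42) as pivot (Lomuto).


Pivot: 42
  2 <= 42: advance i (no swap)
  6 <= 42: advance i (no swap)
  30 <= 42: advance i (no swap)
Place pivot at 3: [2, 6, 30, 42, 51, 82, 71]

Partitioned: [2, 6, 30, 42, 51, 82, 71]


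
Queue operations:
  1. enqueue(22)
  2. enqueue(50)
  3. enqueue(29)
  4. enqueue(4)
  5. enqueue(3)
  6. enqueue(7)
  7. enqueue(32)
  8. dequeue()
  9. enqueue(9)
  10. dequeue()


enqueue(22) -> [22]
enqueue(50) -> [22, 50]
enqueue(29) -> [22, 50, 29]
enqueue(4) -> [22, 50, 29, 4]
enqueue(3) -> [22, 50, 29, 4, 3]
enqueue(7) -> [22, 50, 29, 4, 3, 7]
enqueue(32) -> [22, 50, 29, 4, 3, 7, 32]
dequeue()->22, [50, 29, 4, 3, 7, 32]
enqueue(9) -> [50, 29, 4, 3, 7, 32, 9]
dequeue()->50, [29, 4, 3, 7, 32, 9]

Final queue: [29, 4, 3, 7, 32, 9]


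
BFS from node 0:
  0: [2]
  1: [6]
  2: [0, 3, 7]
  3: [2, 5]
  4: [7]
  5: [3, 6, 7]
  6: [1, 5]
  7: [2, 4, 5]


Visit 0, enqueue [2]
Visit 2, enqueue [3, 7]
Visit 3, enqueue [5]
Visit 7, enqueue [4]
Visit 5, enqueue [6]
Visit 4, enqueue []
Visit 6, enqueue [1]
Visit 1, enqueue []

BFS order: [0, 2, 3, 7, 5, 4, 6, 1]


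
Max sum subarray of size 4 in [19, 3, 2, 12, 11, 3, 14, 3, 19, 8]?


[0:4]: 36
[1:5]: 28
[2:6]: 28
[3:7]: 40
[4:8]: 31
[5:9]: 39
[6:10]: 44

Max: 44 at [6:10]


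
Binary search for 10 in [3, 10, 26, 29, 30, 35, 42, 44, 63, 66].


Step 1: lo=0, hi=9, mid=4, val=30
Step 2: lo=0, hi=3, mid=1, val=10

Found at index 1


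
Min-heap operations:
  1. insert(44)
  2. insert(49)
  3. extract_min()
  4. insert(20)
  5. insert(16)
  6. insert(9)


insert(44) -> [44]
insert(49) -> [44, 49]
extract_min()->44, [49]
insert(20) -> [20, 49]
insert(16) -> [16, 49, 20]
insert(9) -> [9, 16, 20, 49]

Final heap: [9, 16, 20, 49]


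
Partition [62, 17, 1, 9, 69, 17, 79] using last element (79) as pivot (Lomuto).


Pivot: 79
  62 <= 79: advance i (no swap)
  17 <= 79: advance i (no swap)
  1 <= 79: advance i (no swap)
  9 <= 79: advance i (no swap)
  69 <= 79: advance i (no swap)
  17 <= 79: advance i (no swap)
Place pivot at 6: [62, 17, 1, 9, 69, 17, 79]

Partitioned: [62, 17, 1, 9, 69, 17, 79]


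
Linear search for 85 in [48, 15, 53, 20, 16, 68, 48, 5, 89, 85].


i=0: 48!=85
i=1: 15!=85
i=2: 53!=85
i=3: 20!=85
i=4: 16!=85
i=5: 68!=85
i=6: 48!=85
i=7: 5!=85
i=8: 89!=85
i=9: 85==85 found!

Found at 9, 10 comps


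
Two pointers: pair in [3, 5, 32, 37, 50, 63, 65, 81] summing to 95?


lo=0(3)+hi=7(81)=84
lo=1(5)+hi=7(81)=86
lo=2(32)+hi=7(81)=113
lo=2(32)+hi=6(65)=97
lo=2(32)+hi=5(63)=95

Yes: 32+63=95


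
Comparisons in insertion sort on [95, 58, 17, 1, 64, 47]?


Algorithm: insertion sort
Input: [95, 58, 17, 1, 64, 47]
Sorted: [1, 17, 47, 58, 64, 95]

12


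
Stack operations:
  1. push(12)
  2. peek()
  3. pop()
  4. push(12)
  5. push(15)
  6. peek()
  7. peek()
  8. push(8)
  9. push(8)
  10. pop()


push(12) -> [12]
peek()->12
pop()->12, []
push(12) -> [12]
push(15) -> [12, 15]
peek()->15
peek()->15
push(8) -> [12, 15, 8]
push(8) -> [12, 15, 8, 8]
pop()->8, [12, 15, 8]

Final stack: [12, 15, 8]


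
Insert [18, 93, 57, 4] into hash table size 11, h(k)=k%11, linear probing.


Insert 18: h=7 -> slot 7
Insert 93: h=5 -> slot 5
Insert 57: h=2 -> slot 2
Insert 4: h=4 -> slot 4

Table: [None, None, 57, None, 4, 93, None, 18, None, None, None]


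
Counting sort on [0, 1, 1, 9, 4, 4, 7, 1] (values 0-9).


Input: [0, 1, 1, 9, 4, 4, 7, 1]
Counts: [1, 3, 0, 0, 2, 0, 0, 1, 0, 1]

Sorted: [0, 1, 1, 1, 4, 4, 7, 9]


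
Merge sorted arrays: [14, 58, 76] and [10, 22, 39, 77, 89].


Take 10 from B
Take 14 from A
Take 22 from B
Take 39 from B
Take 58 from A
Take 76 from A

Merged: [10, 14, 22, 39, 58, 76, 77, 89]


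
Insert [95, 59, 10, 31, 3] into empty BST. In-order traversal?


Insert 95: root
Insert 59: L from 95
Insert 10: L from 95 -> L from 59
Insert 31: L from 95 -> L from 59 -> R from 10
Insert 3: L from 95 -> L from 59 -> L from 10

In-order: [3, 10, 31, 59, 95]


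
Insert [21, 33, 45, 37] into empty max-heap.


Insert 21: [21]
Insert 33: [33, 21]
Insert 45: [45, 21, 33]
Insert 37: [45, 37, 33, 21]

Final heap: [45, 37, 33, 21]


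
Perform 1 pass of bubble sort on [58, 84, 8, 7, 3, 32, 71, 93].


Initial: [58, 84, 8, 7, 3, 32, 71, 93]
Pass 1: [58, 8, 7, 3, 32, 71, 84, 93] (5 swaps)

After 1 pass: [58, 8, 7, 3, 32, 71, 84, 93]


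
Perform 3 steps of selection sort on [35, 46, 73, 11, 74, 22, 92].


Initial: [35, 46, 73, 11, 74, 22, 92]
Step 1: min=11 at 3
  Swap: [11, 46, 73, 35, 74, 22, 92]
Step 2: min=22 at 5
  Swap: [11, 22, 73, 35, 74, 46, 92]
Step 3: min=35 at 3
  Swap: [11, 22, 35, 73, 74, 46, 92]

After 3 steps: [11, 22, 35, 73, 74, 46, 92]


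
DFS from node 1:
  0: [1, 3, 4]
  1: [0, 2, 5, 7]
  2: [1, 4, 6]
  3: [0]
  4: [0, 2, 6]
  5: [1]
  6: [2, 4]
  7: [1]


Visit 1, push [7, 5, 2, 0]
Visit 0, push [4, 3]
Visit 3, push []
Visit 4, push [6, 2]
Visit 2, push [6]
Visit 6, push []
Visit 5, push []
Visit 7, push []

DFS order: [1, 0, 3, 4, 2, 6, 5, 7]


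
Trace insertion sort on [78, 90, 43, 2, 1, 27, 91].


Initial: [78, 90, 43, 2, 1, 27, 91]
Insert 90: [78, 90, 43, 2, 1, 27, 91]
Insert 43: [43, 78, 90, 2, 1, 27, 91]
Insert 2: [2, 43, 78, 90, 1, 27, 91]
Insert 1: [1, 2, 43, 78, 90, 27, 91]
Insert 27: [1, 2, 27, 43, 78, 90, 91]
Insert 91: [1, 2, 27, 43, 78, 90, 91]

Sorted: [1, 2, 27, 43, 78, 90, 91]


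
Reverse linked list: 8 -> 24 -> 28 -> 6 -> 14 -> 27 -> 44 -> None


Step 1: curr=8, set curr.next=prev(None) | reversed so far: 8
Step 2: curr=24, set curr.next=prev(8) | reversed so far: 24 -> 8
Step 3: curr=28, set curr.next=prev(24) | reversed so far: 28 -> 24 -> 8
Step 4: curr=6, set curr.next=prev(28) | reversed so far: 6 -> 28 -> 24 -> 8
Step 5: curr=14, set curr.next=prev(6) | reversed so far: 14 -> 6 -> 28 -> 24 -> 8
Step 6: curr=27, set curr.next=prev(14) | reversed so far: 27 -> 14 -> 6 -> 28 -> 24 -> 8
Step 7: curr=44, set curr.next=prev(27) | reversed so far: 44 -> 27 -> 14 -> 6 -> 28 -> 24 -> 8

44 -> 27 -> 14 -> 6 -> 28 -> 24 -> 8 -> None


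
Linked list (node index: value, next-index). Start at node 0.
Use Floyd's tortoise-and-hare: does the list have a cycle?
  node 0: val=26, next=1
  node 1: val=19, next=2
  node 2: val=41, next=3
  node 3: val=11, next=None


Floyd's tortoise (slow, +1) and hare (fast, +2):
  init: slow=0, fast=0
  step 1: slow=1, fast=2
  step 2: fast 2->3->None, no cycle

Cycle: no


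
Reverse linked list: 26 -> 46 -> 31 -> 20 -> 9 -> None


Step 1: curr=26, set curr.next=prev(None) | reversed so far: 26
Step 2: curr=46, set curr.next=prev(26) | reversed so far: 46 -> 26
Step 3: curr=31, set curr.next=prev(46) | reversed so far: 31 -> 46 -> 26
Step 4: curr=20, set curr.next=prev(31) | reversed so far: 20 -> 31 -> 46 -> 26
Step 5: curr=9, set curr.next=prev(20) | reversed so far: 9 -> 20 -> 31 -> 46 -> 26

9 -> 20 -> 31 -> 46 -> 26 -> None


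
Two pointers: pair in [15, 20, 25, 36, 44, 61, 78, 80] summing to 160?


lo=0(15)+hi=7(80)=95
lo=1(20)+hi=7(80)=100
lo=2(25)+hi=7(80)=105
lo=3(36)+hi=7(80)=116
lo=4(44)+hi=7(80)=124
lo=5(61)+hi=7(80)=141
lo=6(78)+hi=7(80)=158

No pair found


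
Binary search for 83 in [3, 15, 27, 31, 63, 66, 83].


Step 1: lo=0, hi=6, mid=3, val=31
Step 2: lo=4, hi=6, mid=5, val=66
Step 3: lo=6, hi=6, mid=6, val=83

Found at index 6


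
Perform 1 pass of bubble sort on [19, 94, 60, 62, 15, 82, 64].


Initial: [19, 94, 60, 62, 15, 82, 64]
Pass 1: [19, 60, 62, 15, 82, 64, 94] (5 swaps)

After 1 pass: [19, 60, 62, 15, 82, 64, 94]


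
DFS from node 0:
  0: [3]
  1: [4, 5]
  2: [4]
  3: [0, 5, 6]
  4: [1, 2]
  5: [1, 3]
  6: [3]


Visit 0, push [3]
Visit 3, push [6, 5]
Visit 5, push [1]
Visit 1, push [4]
Visit 4, push [2]
Visit 2, push []
Visit 6, push []

DFS order: [0, 3, 5, 1, 4, 2, 6]


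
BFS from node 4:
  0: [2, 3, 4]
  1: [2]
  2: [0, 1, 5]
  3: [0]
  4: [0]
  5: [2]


Visit 4, enqueue [0]
Visit 0, enqueue [2, 3]
Visit 2, enqueue [1, 5]
Visit 3, enqueue []
Visit 1, enqueue []
Visit 5, enqueue []

BFS order: [4, 0, 2, 3, 1, 5]


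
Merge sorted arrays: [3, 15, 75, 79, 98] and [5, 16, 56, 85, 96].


Take 3 from A
Take 5 from B
Take 15 from A
Take 16 from B
Take 56 from B
Take 75 from A
Take 79 from A
Take 85 from B
Take 96 from B

Merged: [3, 5, 15, 16, 56, 75, 79, 85, 96, 98]


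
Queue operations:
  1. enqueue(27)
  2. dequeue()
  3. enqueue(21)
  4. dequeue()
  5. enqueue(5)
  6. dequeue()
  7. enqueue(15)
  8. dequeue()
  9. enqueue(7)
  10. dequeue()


enqueue(27) -> [27]
dequeue()->27, []
enqueue(21) -> [21]
dequeue()->21, []
enqueue(5) -> [5]
dequeue()->5, []
enqueue(15) -> [15]
dequeue()->15, []
enqueue(7) -> [7]
dequeue()->7, []

Final queue: []


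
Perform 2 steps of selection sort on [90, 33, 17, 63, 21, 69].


Initial: [90, 33, 17, 63, 21, 69]
Step 1: min=17 at 2
  Swap: [17, 33, 90, 63, 21, 69]
Step 2: min=21 at 4
  Swap: [17, 21, 90, 63, 33, 69]

After 2 steps: [17, 21, 90, 63, 33, 69]


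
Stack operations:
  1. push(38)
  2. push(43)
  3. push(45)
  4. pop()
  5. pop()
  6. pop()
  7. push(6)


push(38) -> [38]
push(43) -> [38, 43]
push(45) -> [38, 43, 45]
pop()->45, [38, 43]
pop()->43, [38]
pop()->38, []
push(6) -> [6]

Final stack: [6]


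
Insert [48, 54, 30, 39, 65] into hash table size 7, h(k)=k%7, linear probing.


Insert 48: h=6 -> slot 6
Insert 54: h=5 -> slot 5
Insert 30: h=2 -> slot 2
Insert 39: h=4 -> slot 4
Insert 65: h=2, 1 probes -> slot 3

Table: [None, None, 30, 65, 39, 54, 48]


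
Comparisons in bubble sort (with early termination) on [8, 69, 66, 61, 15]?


Algorithm: bubble sort (with early termination)
Input: [8, 69, 66, 61, 15]
Sorted: [8, 15, 61, 66, 69]

10


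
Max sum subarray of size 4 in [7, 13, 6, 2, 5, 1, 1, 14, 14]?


[0:4]: 28
[1:5]: 26
[2:6]: 14
[3:7]: 9
[4:8]: 21
[5:9]: 30

Max: 30 at [5:9]


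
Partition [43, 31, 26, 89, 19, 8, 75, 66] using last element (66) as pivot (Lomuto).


Pivot: 66
  43 <= 66: advance i (no swap)
  31 <= 66: advance i (no swap)
  26 <= 66: advance i (no swap)
  19 <= 66: swap -> [43, 31, 26, 19, 89, 8, 75, 66]
  8 <= 66: swap -> [43, 31, 26, 19, 8, 89, 75, 66]
Place pivot at 5: [43, 31, 26, 19, 8, 66, 75, 89]

Partitioned: [43, 31, 26, 19, 8, 66, 75, 89]


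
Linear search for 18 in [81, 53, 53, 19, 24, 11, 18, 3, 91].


i=0: 81!=18
i=1: 53!=18
i=2: 53!=18
i=3: 19!=18
i=4: 24!=18
i=5: 11!=18
i=6: 18==18 found!

Found at 6, 7 comps


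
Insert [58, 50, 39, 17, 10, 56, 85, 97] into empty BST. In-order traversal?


Insert 58: root
Insert 50: L from 58
Insert 39: L from 58 -> L from 50
Insert 17: L from 58 -> L from 50 -> L from 39
Insert 10: L from 58 -> L from 50 -> L from 39 -> L from 17
Insert 56: L from 58 -> R from 50
Insert 85: R from 58
Insert 97: R from 58 -> R from 85

In-order: [10, 17, 39, 50, 56, 58, 85, 97]


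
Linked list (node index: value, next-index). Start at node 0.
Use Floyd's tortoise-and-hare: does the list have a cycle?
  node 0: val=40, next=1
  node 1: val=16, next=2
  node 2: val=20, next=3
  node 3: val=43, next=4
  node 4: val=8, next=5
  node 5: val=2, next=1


Floyd's tortoise (slow, +1) and hare (fast, +2):
  init: slow=0, fast=0
  step 1: slow=1, fast=2
  step 2: slow=2, fast=4
  step 3: slow=3, fast=1
  step 4: slow=4, fast=3
  step 5: slow=5, fast=5
  slow == fast at node 5: cycle detected

Cycle: yes


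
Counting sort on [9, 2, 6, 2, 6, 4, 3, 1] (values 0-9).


Input: [9, 2, 6, 2, 6, 4, 3, 1]
Counts: [0, 1, 2, 1, 1, 0, 2, 0, 0, 1]

Sorted: [1, 2, 2, 3, 4, 6, 6, 9]


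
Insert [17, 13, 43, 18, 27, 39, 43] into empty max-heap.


Insert 17: [17]
Insert 13: [17, 13]
Insert 43: [43, 13, 17]
Insert 18: [43, 18, 17, 13]
Insert 27: [43, 27, 17, 13, 18]
Insert 39: [43, 27, 39, 13, 18, 17]
Insert 43: [43, 27, 43, 13, 18, 17, 39]

Final heap: [43, 27, 43, 13, 18, 17, 39]


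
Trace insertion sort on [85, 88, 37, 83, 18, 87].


Initial: [85, 88, 37, 83, 18, 87]
Insert 88: [85, 88, 37, 83, 18, 87]
Insert 37: [37, 85, 88, 83, 18, 87]
Insert 83: [37, 83, 85, 88, 18, 87]
Insert 18: [18, 37, 83, 85, 88, 87]
Insert 87: [18, 37, 83, 85, 87, 88]

Sorted: [18, 37, 83, 85, 87, 88]


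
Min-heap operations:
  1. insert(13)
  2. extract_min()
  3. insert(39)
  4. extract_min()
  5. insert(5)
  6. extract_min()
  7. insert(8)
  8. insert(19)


insert(13) -> [13]
extract_min()->13, []
insert(39) -> [39]
extract_min()->39, []
insert(5) -> [5]
extract_min()->5, []
insert(8) -> [8]
insert(19) -> [8, 19]

Final heap: [8, 19]


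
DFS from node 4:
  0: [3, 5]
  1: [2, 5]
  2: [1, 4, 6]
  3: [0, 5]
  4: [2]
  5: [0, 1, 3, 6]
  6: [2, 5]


Visit 4, push [2]
Visit 2, push [6, 1]
Visit 1, push [5]
Visit 5, push [6, 3, 0]
Visit 0, push [3]
Visit 3, push []
Visit 6, push []

DFS order: [4, 2, 1, 5, 0, 3, 6]


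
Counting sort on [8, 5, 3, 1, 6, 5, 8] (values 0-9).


Input: [8, 5, 3, 1, 6, 5, 8]
Counts: [0, 1, 0, 1, 0, 2, 1, 0, 2, 0]

Sorted: [1, 3, 5, 5, 6, 8, 8]


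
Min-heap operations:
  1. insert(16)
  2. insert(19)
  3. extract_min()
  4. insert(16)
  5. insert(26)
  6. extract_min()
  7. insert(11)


insert(16) -> [16]
insert(19) -> [16, 19]
extract_min()->16, [19]
insert(16) -> [16, 19]
insert(26) -> [16, 19, 26]
extract_min()->16, [19, 26]
insert(11) -> [11, 26, 19]

Final heap: [11, 26, 19]


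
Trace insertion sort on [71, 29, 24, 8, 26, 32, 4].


Initial: [71, 29, 24, 8, 26, 32, 4]
Insert 29: [29, 71, 24, 8, 26, 32, 4]
Insert 24: [24, 29, 71, 8, 26, 32, 4]
Insert 8: [8, 24, 29, 71, 26, 32, 4]
Insert 26: [8, 24, 26, 29, 71, 32, 4]
Insert 32: [8, 24, 26, 29, 32, 71, 4]
Insert 4: [4, 8, 24, 26, 29, 32, 71]

Sorted: [4, 8, 24, 26, 29, 32, 71]


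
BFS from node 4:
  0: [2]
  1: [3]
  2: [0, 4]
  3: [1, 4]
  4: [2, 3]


Visit 4, enqueue [2, 3]
Visit 2, enqueue [0]
Visit 3, enqueue [1]
Visit 0, enqueue []
Visit 1, enqueue []

BFS order: [4, 2, 3, 0, 1]


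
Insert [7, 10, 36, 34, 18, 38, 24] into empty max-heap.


Insert 7: [7]
Insert 10: [10, 7]
Insert 36: [36, 7, 10]
Insert 34: [36, 34, 10, 7]
Insert 18: [36, 34, 10, 7, 18]
Insert 38: [38, 34, 36, 7, 18, 10]
Insert 24: [38, 34, 36, 7, 18, 10, 24]

Final heap: [38, 34, 36, 7, 18, 10, 24]


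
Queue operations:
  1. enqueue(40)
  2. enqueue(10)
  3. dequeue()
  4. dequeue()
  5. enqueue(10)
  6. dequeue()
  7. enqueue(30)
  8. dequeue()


enqueue(40) -> [40]
enqueue(10) -> [40, 10]
dequeue()->40, [10]
dequeue()->10, []
enqueue(10) -> [10]
dequeue()->10, []
enqueue(30) -> [30]
dequeue()->30, []

Final queue: []


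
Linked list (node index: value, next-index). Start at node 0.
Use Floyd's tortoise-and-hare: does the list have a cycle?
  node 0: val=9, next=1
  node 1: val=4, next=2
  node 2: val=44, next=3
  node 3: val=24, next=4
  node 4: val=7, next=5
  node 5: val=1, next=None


Floyd's tortoise (slow, +1) and hare (fast, +2):
  init: slow=0, fast=0
  step 1: slow=1, fast=2
  step 2: slow=2, fast=4
  step 3: fast 4->5->None, no cycle

Cycle: no


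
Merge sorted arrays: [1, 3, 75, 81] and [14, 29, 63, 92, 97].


Take 1 from A
Take 3 from A
Take 14 from B
Take 29 from B
Take 63 from B
Take 75 from A
Take 81 from A

Merged: [1, 3, 14, 29, 63, 75, 81, 92, 97]


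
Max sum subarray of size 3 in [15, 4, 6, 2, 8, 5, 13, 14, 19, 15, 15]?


[0:3]: 25
[1:4]: 12
[2:5]: 16
[3:6]: 15
[4:7]: 26
[5:8]: 32
[6:9]: 46
[7:10]: 48
[8:11]: 49

Max: 49 at [8:11]


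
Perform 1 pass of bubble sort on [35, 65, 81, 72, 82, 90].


Initial: [35, 65, 81, 72, 82, 90]
Pass 1: [35, 65, 72, 81, 82, 90] (1 swaps)

After 1 pass: [35, 65, 72, 81, 82, 90]


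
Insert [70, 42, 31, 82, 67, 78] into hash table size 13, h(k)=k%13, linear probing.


Insert 70: h=5 -> slot 5
Insert 42: h=3 -> slot 3
Insert 31: h=5, 1 probes -> slot 6
Insert 82: h=4 -> slot 4
Insert 67: h=2 -> slot 2
Insert 78: h=0 -> slot 0

Table: [78, None, 67, 42, 82, 70, 31, None, None, None, None, None, None]


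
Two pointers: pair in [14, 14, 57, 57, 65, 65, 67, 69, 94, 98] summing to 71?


lo=0(14)+hi=9(98)=112
lo=0(14)+hi=8(94)=108
lo=0(14)+hi=7(69)=83
lo=0(14)+hi=6(67)=81
lo=0(14)+hi=5(65)=79
lo=0(14)+hi=4(65)=79
lo=0(14)+hi=3(57)=71

Yes: 14+57=71


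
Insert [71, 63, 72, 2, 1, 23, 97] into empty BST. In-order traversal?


Insert 71: root
Insert 63: L from 71
Insert 72: R from 71
Insert 2: L from 71 -> L from 63
Insert 1: L from 71 -> L from 63 -> L from 2
Insert 23: L from 71 -> L from 63 -> R from 2
Insert 97: R from 71 -> R from 72

In-order: [1, 2, 23, 63, 71, 72, 97]


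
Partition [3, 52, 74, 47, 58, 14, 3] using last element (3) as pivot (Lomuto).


Pivot: 3
  3 <= 3: advance i (no swap)
Place pivot at 1: [3, 3, 74, 47, 58, 14, 52]

Partitioned: [3, 3, 74, 47, 58, 14, 52]


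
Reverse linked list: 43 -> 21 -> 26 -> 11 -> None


Step 1: curr=43, set curr.next=prev(None) | reversed so far: 43
Step 2: curr=21, set curr.next=prev(43) | reversed so far: 21 -> 43
Step 3: curr=26, set curr.next=prev(21) | reversed so far: 26 -> 21 -> 43
Step 4: curr=11, set curr.next=prev(26) | reversed so far: 11 -> 26 -> 21 -> 43

11 -> 26 -> 21 -> 43 -> None


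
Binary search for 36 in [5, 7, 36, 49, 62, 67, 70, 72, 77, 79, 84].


Step 1: lo=0, hi=10, mid=5, val=67
Step 2: lo=0, hi=4, mid=2, val=36

Found at index 2


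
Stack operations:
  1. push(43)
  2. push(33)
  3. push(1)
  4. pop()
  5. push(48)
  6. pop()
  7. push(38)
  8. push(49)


push(43) -> [43]
push(33) -> [43, 33]
push(1) -> [43, 33, 1]
pop()->1, [43, 33]
push(48) -> [43, 33, 48]
pop()->48, [43, 33]
push(38) -> [43, 33, 38]
push(49) -> [43, 33, 38, 49]

Final stack: [43, 33, 38, 49]


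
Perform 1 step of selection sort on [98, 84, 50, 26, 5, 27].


Initial: [98, 84, 50, 26, 5, 27]
Step 1: min=5 at 4
  Swap: [5, 84, 50, 26, 98, 27]

After 1 step: [5, 84, 50, 26, 98, 27]


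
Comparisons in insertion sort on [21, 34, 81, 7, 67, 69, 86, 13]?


Algorithm: insertion sort
Input: [21, 34, 81, 7, 67, 69, 86, 13]
Sorted: [7, 13, 21, 34, 67, 69, 81, 86]

17


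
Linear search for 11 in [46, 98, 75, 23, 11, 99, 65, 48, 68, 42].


i=0: 46!=11
i=1: 98!=11
i=2: 75!=11
i=3: 23!=11
i=4: 11==11 found!

Found at 4, 5 comps


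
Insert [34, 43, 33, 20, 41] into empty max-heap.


Insert 34: [34]
Insert 43: [43, 34]
Insert 33: [43, 34, 33]
Insert 20: [43, 34, 33, 20]
Insert 41: [43, 41, 33, 20, 34]

Final heap: [43, 41, 33, 20, 34]


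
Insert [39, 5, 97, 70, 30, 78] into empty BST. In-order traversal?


Insert 39: root
Insert 5: L from 39
Insert 97: R from 39
Insert 70: R from 39 -> L from 97
Insert 30: L from 39 -> R from 5
Insert 78: R from 39 -> L from 97 -> R from 70

In-order: [5, 30, 39, 70, 78, 97]


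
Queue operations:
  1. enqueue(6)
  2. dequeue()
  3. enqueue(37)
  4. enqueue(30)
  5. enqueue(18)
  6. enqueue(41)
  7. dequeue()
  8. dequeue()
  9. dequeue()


enqueue(6) -> [6]
dequeue()->6, []
enqueue(37) -> [37]
enqueue(30) -> [37, 30]
enqueue(18) -> [37, 30, 18]
enqueue(41) -> [37, 30, 18, 41]
dequeue()->37, [30, 18, 41]
dequeue()->30, [18, 41]
dequeue()->18, [41]

Final queue: [41]


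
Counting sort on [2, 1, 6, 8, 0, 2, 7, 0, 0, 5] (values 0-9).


Input: [2, 1, 6, 8, 0, 2, 7, 0, 0, 5]
Counts: [3, 1, 2, 0, 0, 1, 1, 1, 1, 0]

Sorted: [0, 0, 0, 1, 2, 2, 5, 6, 7, 8]


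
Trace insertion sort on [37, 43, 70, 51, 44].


Initial: [37, 43, 70, 51, 44]
Insert 43: [37, 43, 70, 51, 44]
Insert 70: [37, 43, 70, 51, 44]
Insert 51: [37, 43, 51, 70, 44]
Insert 44: [37, 43, 44, 51, 70]

Sorted: [37, 43, 44, 51, 70]


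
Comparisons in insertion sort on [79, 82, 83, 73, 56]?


Algorithm: insertion sort
Input: [79, 82, 83, 73, 56]
Sorted: [56, 73, 79, 82, 83]

9


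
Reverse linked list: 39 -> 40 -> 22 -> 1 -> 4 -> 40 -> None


Step 1: curr=39, set curr.next=prev(None) | reversed so far: 39
Step 2: curr=40, set curr.next=prev(39) | reversed so far: 40 -> 39
Step 3: curr=22, set curr.next=prev(40) | reversed so far: 22 -> 40 -> 39
Step 4: curr=1, set curr.next=prev(22) | reversed so far: 1 -> 22 -> 40 -> 39
Step 5: curr=4, set curr.next=prev(1) | reversed so far: 4 -> 1 -> 22 -> 40 -> 39
Step 6: curr=40, set curr.next=prev(4) | reversed so far: 40 -> 4 -> 1 -> 22 -> 40 -> 39

40 -> 4 -> 1 -> 22 -> 40 -> 39 -> None


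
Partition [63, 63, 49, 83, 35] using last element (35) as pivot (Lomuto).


Pivot: 35
Place pivot at 0: [35, 63, 49, 83, 63]

Partitioned: [35, 63, 49, 83, 63]


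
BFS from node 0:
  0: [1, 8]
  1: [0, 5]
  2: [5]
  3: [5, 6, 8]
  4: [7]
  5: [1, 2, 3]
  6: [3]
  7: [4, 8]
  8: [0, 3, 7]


Visit 0, enqueue [1, 8]
Visit 1, enqueue [5]
Visit 8, enqueue [3, 7]
Visit 5, enqueue [2]
Visit 3, enqueue [6]
Visit 7, enqueue [4]
Visit 2, enqueue []
Visit 6, enqueue []
Visit 4, enqueue []

BFS order: [0, 1, 8, 5, 3, 7, 2, 6, 4]


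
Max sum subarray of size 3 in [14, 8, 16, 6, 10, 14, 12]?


[0:3]: 38
[1:4]: 30
[2:5]: 32
[3:6]: 30
[4:7]: 36

Max: 38 at [0:3]


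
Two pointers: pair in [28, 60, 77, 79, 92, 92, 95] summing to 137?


lo=0(28)+hi=6(95)=123
lo=1(60)+hi=6(95)=155
lo=1(60)+hi=5(92)=152
lo=1(60)+hi=4(92)=152
lo=1(60)+hi=3(79)=139
lo=1(60)+hi=2(77)=137

Yes: 60+77=137


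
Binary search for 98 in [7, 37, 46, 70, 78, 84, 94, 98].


Step 1: lo=0, hi=7, mid=3, val=70
Step 2: lo=4, hi=7, mid=5, val=84
Step 3: lo=6, hi=7, mid=6, val=94
Step 4: lo=7, hi=7, mid=7, val=98

Found at index 7


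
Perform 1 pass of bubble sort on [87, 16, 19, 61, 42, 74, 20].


Initial: [87, 16, 19, 61, 42, 74, 20]
Pass 1: [16, 19, 61, 42, 74, 20, 87] (6 swaps)

After 1 pass: [16, 19, 61, 42, 74, 20, 87]


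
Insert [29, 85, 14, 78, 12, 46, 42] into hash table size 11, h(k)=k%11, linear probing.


Insert 29: h=7 -> slot 7
Insert 85: h=8 -> slot 8
Insert 14: h=3 -> slot 3
Insert 78: h=1 -> slot 1
Insert 12: h=1, 1 probes -> slot 2
Insert 46: h=2, 2 probes -> slot 4
Insert 42: h=9 -> slot 9

Table: [None, 78, 12, 14, 46, None, None, 29, 85, 42, None]


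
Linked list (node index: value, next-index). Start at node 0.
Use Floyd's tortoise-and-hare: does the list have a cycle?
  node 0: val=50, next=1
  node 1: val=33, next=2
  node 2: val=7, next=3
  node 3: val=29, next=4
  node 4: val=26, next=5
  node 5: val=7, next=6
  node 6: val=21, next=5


Floyd's tortoise (slow, +1) and hare (fast, +2):
  init: slow=0, fast=0
  step 1: slow=1, fast=2
  step 2: slow=2, fast=4
  step 3: slow=3, fast=6
  step 4: slow=4, fast=6
  step 5: slow=5, fast=6
  step 6: slow=6, fast=6
  slow == fast at node 6: cycle detected

Cycle: yes


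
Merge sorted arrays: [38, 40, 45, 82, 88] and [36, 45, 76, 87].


Take 36 from B
Take 38 from A
Take 40 from A
Take 45 from A
Take 45 from B
Take 76 from B
Take 82 from A
Take 87 from B

Merged: [36, 38, 40, 45, 45, 76, 82, 87, 88]


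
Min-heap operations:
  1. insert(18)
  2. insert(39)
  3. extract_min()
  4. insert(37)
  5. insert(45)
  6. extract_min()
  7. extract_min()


insert(18) -> [18]
insert(39) -> [18, 39]
extract_min()->18, [39]
insert(37) -> [37, 39]
insert(45) -> [37, 39, 45]
extract_min()->37, [39, 45]
extract_min()->39, [45]

Final heap: [45]


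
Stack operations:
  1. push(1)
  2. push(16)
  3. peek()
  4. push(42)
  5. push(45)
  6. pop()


push(1) -> [1]
push(16) -> [1, 16]
peek()->16
push(42) -> [1, 16, 42]
push(45) -> [1, 16, 42, 45]
pop()->45, [1, 16, 42]

Final stack: [1, 16, 42]


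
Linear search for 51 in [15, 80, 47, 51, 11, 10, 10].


i=0: 15!=51
i=1: 80!=51
i=2: 47!=51
i=3: 51==51 found!

Found at 3, 4 comps


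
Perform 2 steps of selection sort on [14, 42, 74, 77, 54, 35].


Initial: [14, 42, 74, 77, 54, 35]
Step 1: min=14 at 0
  Swap: [14, 42, 74, 77, 54, 35]
Step 2: min=35 at 5
  Swap: [14, 35, 74, 77, 54, 42]

After 2 steps: [14, 35, 74, 77, 54, 42]


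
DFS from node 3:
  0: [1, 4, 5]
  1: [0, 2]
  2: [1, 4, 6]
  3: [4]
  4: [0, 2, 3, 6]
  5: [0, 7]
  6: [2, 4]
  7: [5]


Visit 3, push [4]
Visit 4, push [6, 2, 0]
Visit 0, push [5, 1]
Visit 1, push [2]
Visit 2, push [6]
Visit 6, push []
Visit 5, push [7]
Visit 7, push []

DFS order: [3, 4, 0, 1, 2, 6, 5, 7]


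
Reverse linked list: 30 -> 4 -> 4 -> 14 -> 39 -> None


Step 1: curr=30, set curr.next=prev(None) | reversed so far: 30
Step 2: curr=4, set curr.next=prev(30) | reversed so far: 4 -> 30
Step 3: curr=4, set curr.next=prev(4) | reversed so far: 4 -> 4 -> 30
Step 4: curr=14, set curr.next=prev(4) | reversed so far: 14 -> 4 -> 4 -> 30
Step 5: curr=39, set curr.next=prev(14) | reversed so far: 39 -> 14 -> 4 -> 4 -> 30

39 -> 14 -> 4 -> 4 -> 30 -> None


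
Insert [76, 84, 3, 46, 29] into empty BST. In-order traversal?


Insert 76: root
Insert 84: R from 76
Insert 3: L from 76
Insert 46: L from 76 -> R from 3
Insert 29: L from 76 -> R from 3 -> L from 46

In-order: [3, 29, 46, 76, 84]


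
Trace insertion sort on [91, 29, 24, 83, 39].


Initial: [91, 29, 24, 83, 39]
Insert 29: [29, 91, 24, 83, 39]
Insert 24: [24, 29, 91, 83, 39]
Insert 83: [24, 29, 83, 91, 39]
Insert 39: [24, 29, 39, 83, 91]

Sorted: [24, 29, 39, 83, 91]


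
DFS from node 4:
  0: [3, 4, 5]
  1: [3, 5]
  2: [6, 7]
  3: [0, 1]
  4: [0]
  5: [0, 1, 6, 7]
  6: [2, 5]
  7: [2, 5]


Visit 4, push [0]
Visit 0, push [5, 3]
Visit 3, push [1]
Visit 1, push [5]
Visit 5, push [7, 6]
Visit 6, push [2]
Visit 2, push [7]
Visit 7, push []

DFS order: [4, 0, 3, 1, 5, 6, 2, 7]


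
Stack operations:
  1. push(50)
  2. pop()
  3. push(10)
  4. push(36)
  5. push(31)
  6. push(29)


push(50) -> [50]
pop()->50, []
push(10) -> [10]
push(36) -> [10, 36]
push(31) -> [10, 36, 31]
push(29) -> [10, 36, 31, 29]

Final stack: [10, 36, 31, 29]


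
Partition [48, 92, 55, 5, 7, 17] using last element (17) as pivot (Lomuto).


Pivot: 17
  5 <= 17: swap -> [5, 92, 55, 48, 7, 17]
  7 <= 17: swap -> [5, 7, 55, 48, 92, 17]
Place pivot at 2: [5, 7, 17, 48, 92, 55]

Partitioned: [5, 7, 17, 48, 92, 55]


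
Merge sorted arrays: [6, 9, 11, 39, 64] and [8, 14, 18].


Take 6 from A
Take 8 from B
Take 9 from A
Take 11 from A
Take 14 from B
Take 18 from B

Merged: [6, 8, 9, 11, 14, 18, 39, 64]


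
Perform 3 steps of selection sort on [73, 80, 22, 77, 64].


Initial: [73, 80, 22, 77, 64]
Step 1: min=22 at 2
  Swap: [22, 80, 73, 77, 64]
Step 2: min=64 at 4
  Swap: [22, 64, 73, 77, 80]
Step 3: min=73 at 2
  Swap: [22, 64, 73, 77, 80]

After 3 steps: [22, 64, 73, 77, 80]


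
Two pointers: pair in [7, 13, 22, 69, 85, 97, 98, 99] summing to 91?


lo=0(7)+hi=7(99)=106
lo=0(7)+hi=6(98)=105
lo=0(7)+hi=5(97)=104
lo=0(7)+hi=4(85)=92
lo=0(7)+hi=3(69)=76
lo=1(13)+hi=3(69)=82
lo=2(22)+hi=3(69)=91

Yes: 22+69=91


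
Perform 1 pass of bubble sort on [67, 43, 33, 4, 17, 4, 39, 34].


Initial: [67, 43, 33, 4, 17, 4, 39, 34]
Pass 1: [43, 33, 4, 17, 4, 39, 34, 67] (7 swaps)

After 1 pass: [43, 33, 4, 17, 4, 39, 34, 67]


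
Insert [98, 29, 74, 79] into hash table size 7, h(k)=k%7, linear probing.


Insert 98: h=0 -> slot 0
Insert 29: h=1 -> slot 1
Insert 74: h=4 -> slot 4
Insert 79: h=2 -> slot 2

Table: [98, 29, 79, None, 74, None, None]


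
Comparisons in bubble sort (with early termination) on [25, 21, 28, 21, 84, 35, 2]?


Algorithm: bubble sort (with early termination)
Input: [25, 21, 28, 21, 84, 35, 2]
Sorted: [2, 21, 21, 25, 28, 35, 84]

21


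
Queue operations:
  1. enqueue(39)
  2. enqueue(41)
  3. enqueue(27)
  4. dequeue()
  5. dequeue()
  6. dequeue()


enqueue(39) -> [39]
enqueue(41) -> [39, 41]
enqueue(27) -> [39, 41, 27]
dequeue()->39, [41, 27]
dequeue()->41, [27]
dequeue()->27, []

Final queue: []


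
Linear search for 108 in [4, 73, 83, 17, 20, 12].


i=0: 4!=108
i=1: 73!=108
i=2: 83!=108
i=3: 17!=108
i=4: 20!=108
i=5: 12!=108

Not found, 6 comps


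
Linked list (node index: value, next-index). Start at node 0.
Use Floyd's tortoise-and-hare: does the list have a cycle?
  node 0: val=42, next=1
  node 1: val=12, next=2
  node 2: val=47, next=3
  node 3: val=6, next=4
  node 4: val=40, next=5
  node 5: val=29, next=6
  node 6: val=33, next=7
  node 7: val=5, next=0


Floyd's tortoise (slow, +1) and hare (fast, +2):
  init: slow=0, fast=0
  step 1: slow=1, fast=2
  step 2: slow=2, fast=4
  step 3: slow=3, fast=6
  step 4: slow=4, fast=0
  step 5: slow=5, fast=2
  step 6: slow=6, fast=4
  step 7: slow=7, fast=6
  step 8: slow=0, fast=0
  slow == fast at node 0: cycle detected

Cycle: yes


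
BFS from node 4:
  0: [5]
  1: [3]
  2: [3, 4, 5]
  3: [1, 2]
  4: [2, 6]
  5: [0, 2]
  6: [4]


Visit 4, enqueue [2, 6]
Visit 2, enqueue [3, 5]
Visit 6, enqueue []
Visit 3, enqueue [1]
Visit 5, enqueue [0]
Visit 1, enqueue []
Visit 0, enqueue []

BFS order: [4, 2, 6, 3, 5, 1, 0]


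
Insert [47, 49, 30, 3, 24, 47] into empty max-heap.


Insert 47: [47]
Insert 49: [49, 47]
Insert 30: [49, 47, 30]
Insert 3: [49, 47, 30, 3]
Insert 24: [49, 47, 30, 3, 24]
Insert 47: [49, 47, 47, 3, 24, 30]

Final heap: [49, 47, 47, 3, 24, 30]


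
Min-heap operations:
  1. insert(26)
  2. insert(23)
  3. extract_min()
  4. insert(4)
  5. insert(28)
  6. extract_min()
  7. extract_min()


insert(26) -> [26]
insert(23) -> [23, 26]
extract_min()->23, [26]
insert(4) -> [4, 26]
insert(28) -> [4, 26, 28]
extract_min()->4, [26, 28]
extract_min()->26, [28]

Final heap: [28]


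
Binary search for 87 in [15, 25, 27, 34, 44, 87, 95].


Step 1: lo=0, hi=6, mid=3, val=34
Step 2: lo=4, hi=6, mid=5, val=87

Found at index 5


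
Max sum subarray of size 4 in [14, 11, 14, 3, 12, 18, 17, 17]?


[0:4]: 42
[1:5]: 40
[2:6]: 47
[3:7]: 50
[4:8]: 64

Max: 64 at [4:8]


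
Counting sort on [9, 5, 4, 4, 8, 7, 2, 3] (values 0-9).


Input: [9, 5, 4, 4, 8, 7, 2, 3]
Counts: [0, 0, 1, 1, 2, 1, 0, 1, 1, 1]

Sorted: [2, 3, 4, 4, 5, 7, 8, 9]


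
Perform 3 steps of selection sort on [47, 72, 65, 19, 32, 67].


Initial: [47, 72, 65, 19, 32, 67]
Step 1: min=19 at 3
  Swap: [19, 72, 65, 47, 32, 67]
Step 2: min=32 at 4
  Swap: [19, 32, 65, 47, 72, 67]
Step 3: min=47 at 3
  Swap: [19, 32, 47, 65, 72, 67]

After 3 steps: [19, 32, 47, 65, 72, 67]


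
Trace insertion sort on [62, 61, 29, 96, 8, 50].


Initial: [62, 61, 29, 96, 8, 50]
Insert 61: [61, 62, 29, 96, 8, 50]
Insert 29: [29, 61, 62, 96, 8, 50]
Insert 96: [29, 61, 62, 96, 8, 50]
Insert 8: [8, 29, 61, 62, 96, 50]
Insert 50: [8, 29, 50, 61, 62, 96]

Sorted: [8, 29, 50, 61, 62, 96]


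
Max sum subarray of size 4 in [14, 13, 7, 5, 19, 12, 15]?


[0:4]: 39
[1:5]: 44
[2:6]: 43
[3:7]: 51

Max: 51 at [3:7]


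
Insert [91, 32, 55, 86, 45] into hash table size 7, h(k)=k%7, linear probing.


Insert 91: h=0 -> slot 0
Insert 32: h=4 -> slot 4
Insert 55: h=6 -> slot 6
Insert 86: h=2 -> slot 2
Insert 45: h=3 -> slot 3

Table: [91, None, 86, 45, 32, None, 55]


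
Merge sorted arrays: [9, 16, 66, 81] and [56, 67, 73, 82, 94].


Take 9 from A
Take 16 from A
Take 56 from B
Take 66 from A
Take 67 from B
Take 73 from B
Take 81 from A

Merged: [9, 16, 56, 66, 67, 73, 81, 82, 94]


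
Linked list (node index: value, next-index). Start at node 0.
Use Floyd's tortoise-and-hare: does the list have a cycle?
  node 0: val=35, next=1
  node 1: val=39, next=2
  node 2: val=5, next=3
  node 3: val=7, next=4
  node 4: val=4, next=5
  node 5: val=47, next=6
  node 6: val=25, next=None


Floyd's tortoise (slow, +1) and hare (fast, +2):
  init: slow=0, fast=0
  step 1: slow=1, fast=2
  step 2: slow=2, fast=4
  step 3: slow=3, fast=6
  step 4: fast -> None, no cycle

Cycle: no


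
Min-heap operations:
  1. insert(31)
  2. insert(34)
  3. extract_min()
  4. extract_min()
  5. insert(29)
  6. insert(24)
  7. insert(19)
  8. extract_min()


insert(31) -> [31]
insert(34) -> [31, 34]
extract_min()->31, [34]
extract_min()->34, []
insert(29) -> [29]
insert(24) -> [24, 29]
insert(19) -> [19, 29, 24]
extract_min()->19, [24, 29]

Final heap: [24, 29]


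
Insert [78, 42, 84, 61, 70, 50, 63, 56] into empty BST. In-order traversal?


Insert 78: root
Insert 42: L from 78
Insert 84: R from 78
Insert 61: L from 78 -> R from 42
Insert 70: L from 78 -> R from 42 -> R from 61
Insert 50: L from 78 -> R from 42 -> L from 61
Insert 63: L from 78 -> R from 42 -> R from 61 -> L from 70
Insert 56: L from 78 -> R from 42 -> L from 61 -> R from 50

In-order: [42, 50, 56, 61, 63, 70, 78, 84]


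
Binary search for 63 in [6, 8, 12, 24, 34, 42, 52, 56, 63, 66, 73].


Step 1: lo=0, hi=10, mid=5, val=42
Step 2: lo=6, hi=10, mid=8, val=63

Found at index 8


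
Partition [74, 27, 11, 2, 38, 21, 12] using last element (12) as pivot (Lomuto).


Pivot: 12
  11 <= 12: swap -> [11, 27, 74, 2, 38, 21, 12]
  2 <= 12: swap -> [11, 2, 74, 27, 38, 21, 12]
Place pivot at 2: [11, 2, 12, 27, 38, 21, 74]

Partitioned: [11, 2, 12, 27, 38, 21, 74]


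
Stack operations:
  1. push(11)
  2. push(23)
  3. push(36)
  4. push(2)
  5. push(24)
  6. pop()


push(11) -> [11]
push(23) -> [11, 23]
push(36) -> [11, 23, 36]
push(2) -> [11, 23, 36, 2]
push(24) -> [11, 23, 36, 2, 24]
pop()->24, [11, 23, 36, 2]

Final stack: [11, 23, 36, 2]


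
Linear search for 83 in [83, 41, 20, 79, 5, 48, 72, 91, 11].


i=0: 83==83 found!

Found at 0, 1 comps


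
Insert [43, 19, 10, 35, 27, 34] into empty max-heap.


Insert 43: [43]
Insert 19: [43, 19]
Insert 10: [43, 19, 10]
Insert 35: [43, 35, 10, 19]
Insert 27: [43, 35, 10, 19, 27]
Insert 34: [43, 35, 34, 19, 27, 10]

Final heap: [43, 35, 34, 19, 27, 10]


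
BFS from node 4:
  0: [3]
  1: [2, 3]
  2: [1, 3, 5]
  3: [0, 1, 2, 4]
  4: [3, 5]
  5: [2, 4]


Visit 4, enqueue [3, 5]
Visit 3, enqueue [0, 1, 2]
Visit 5, enqueue []
Visit 0, enqueue []
Visit 1, enqueue []
Visit 2, enqueue []

BFS order: [4, 3, 5, 0, 1, 2]
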